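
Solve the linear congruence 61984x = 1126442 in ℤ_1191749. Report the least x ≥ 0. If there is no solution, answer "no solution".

gcd(61984, 1191749):
1191749 = 19×61984 + 14053
61984 = 4×14053 + 5772
14053 = 2×5772 + 2509
5772 = 2×2509 + 754
2509 = 3×754 + 247
754 = 3×247 + 13
247 = 19×13 + 0
gcd = 13, but 13 ∤ 1126442, so the congruence has no solution.

no solution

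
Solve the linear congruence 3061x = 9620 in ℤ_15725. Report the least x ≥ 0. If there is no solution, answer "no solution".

First find gcd(3061, 15725):
15725 = 5*3061 + 420
3061 = 7*420 + 121
420 = 3*121 + 57
121 = 2*57 + 7
57 = 8*7 + 1
7 = 7*1 + 0
gcd = 1, so a unique solution mod 15725 exists.
Back-substitute for the Bézout coefficients:
1 = 57 − 8·7
1 = −8·121 + 17·57
1 = 17·420 − 59·121
1 = −59·3061 + 430·420
1 = 430·15725 − 2209·3061
So 3061·(-2209) ≡ 1 (mod 15725), giving 3061⁻¹ ≡ 13516.
x ≡ 3061⁻¹·9620 ≡ 13516·9620 ≡ 9620 (mod 15725).

9620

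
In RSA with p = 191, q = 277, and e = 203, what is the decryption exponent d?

φ(n) = (p−1)(q−1) = 190·276 = 52440.
Need d with 203·d ≡ 1 (mod 52440). Apply the extended Euclidean algorithm:
52440 = 258·203 + 66
203 = 3·66 + 5
66 = 13·5 + 1
5 = 5·1 + 0
Back-substitute:
1 = 66 − 13·5
1 = −13·203 + 40·66
1 = 40·52440 − 10333·203
So 203·(-10333) ≡ 1 (mod 52440), hence d ≡ -10333 ≡ 42107 (mod 52440).

42107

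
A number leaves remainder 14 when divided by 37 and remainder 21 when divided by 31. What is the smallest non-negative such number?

Write x = 14 + 37·k. Then 37·k ≡ 21 − 14 ≡ 7 (mod 31).
Need 37⁻¹ mod 31. Extended Euclid on (31, 6):
31 = 5·6 + 1
6 = 6·1 + 0
Back-substitute:
1 = 31 − 5·6
37⁻¹ ≡ 26 (mod 31), so k ≡ 26·7 ≡ 27 (mod 31).
x = 14 + 37·27 = 1013.

1013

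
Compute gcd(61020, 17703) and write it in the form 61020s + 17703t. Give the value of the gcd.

9

Euclidean algorithm:
61020 = 3·17703 + 7911
17703 = 2·7911 + 1881
7911 = 4·1881 + 387
1881 = 4·387 + 333
387 = 1·333 + 54
333 = 6·54 + 9
54 = 6·9 + 0
gcd(61020, 17703) = 9.
Back-substituting:
9 = 333 − 6·54
9 = −6·387 + 7·333
9 = 7·1881 − 34·387
9 = −34·7911 + 143·1881
9 = 143·17703 − 320·7911
9 = −320·61020 + 1103·17703
So 9 = (-320)·61020 + (1103)·17703.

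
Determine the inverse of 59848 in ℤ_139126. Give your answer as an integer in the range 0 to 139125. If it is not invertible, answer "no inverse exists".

no inverse exists

Euclidean algorithm on 139126, 59848:
139126 = 2·59848 + 19430
59848 = 3·19430 + 1558
19430 = 12·1558 + 734
1558 = 2·734 + 90
734 = 8·90 + 14
90 = 6·14 + 6
14 = 2·6 + 2
6 = 3·2 + 0
Since gcd = 2 > 1, 59848 is not a unit mod 139126.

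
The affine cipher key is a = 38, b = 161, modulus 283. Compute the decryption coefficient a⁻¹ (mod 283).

216

Run Euclid on (283, 38):
283 = 7×38 + 17
38 = 2×17 + 4
17 = 4×4 + 1
4 = 4×1 + 0
Since gcd(38, 283) = 1, back-substitute to write 1 as a combination:
1 = 17 − 4·4
1 = −4·38 + 9·17
1 = 9·283 − 67·38
Hence 38⁻¹ ≡ -67 ≡ 216 (mod 283).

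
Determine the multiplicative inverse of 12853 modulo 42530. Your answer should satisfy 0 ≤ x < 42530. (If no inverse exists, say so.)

gcd(42530, 12853) by repeated division:
42530 = 3*12853 + 3971
12853 = 3*3971 + 940
3971 = 4*940 + 211
940 = 4*211 + 96
211 = 2*96 + 19
96 = 5*19 + 1
19 = 19*1 + 0
The gcd is 1. Working backward:
1 = 96 − 5·19
1 = −5·211 + 11·96
1 = 11·940 − 49·211
1 = −49·3971 + 207·940
1 = 207·12853 − 670·3971
1 = −670·42530 + 2217·12853
So 12853·2217 ≡ 1 (mod 42530).

2217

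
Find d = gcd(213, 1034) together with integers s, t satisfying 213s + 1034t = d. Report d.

1

Euclidean algorithm:
1034 = 4*213 + 182
213 = 1*182 + 31
182 = 5*31 + 27
31 = 1*27 + 4
27 = 6*4 + 3
4 = 1*3 + 1
3 = 3*1 + 0
gcd(213, 1034) = 1.
Express as a combination:
1 = 4 − 3
1 = −27 + 7·4
1 = 7·31 − 8·27
1 = −8·182 + 47·31
1 = 47·213 − 55·182
1 = −55·1034 + 267·213
So 1 = (-55)·1034 + (267)·213.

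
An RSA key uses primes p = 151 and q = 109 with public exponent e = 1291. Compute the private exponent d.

15811

φ(n) = (p−1)(q−1) = 150·108 = 16200.
Need d with 1291·d ≡ 1 (mod 16200). Apply the extended Euclidean algorithm:
16200 = 12·1291 + 708
1291 = 1·708 + 583
708 = 1·583 + 125
583 = 4·125 + 83
125 = 1·83 + 42
83 = 1·42 + 41
42 = 1·41 + 1
41 = 41·1 + 0
Back-substitute:
1 = 42 − 41
1 = −83 + 2·42
1 = 2·125 − 3·83
1 = −3·583 + 14·125
1 = 14·708 − 17·583
1 = −17·1291 + 31·708
1 = 31·16200 − 389·1291
So 1291·(-389) ≡ 1 (mod 16200), hence d ≡ -389 ≡ 15811 (mod 16200).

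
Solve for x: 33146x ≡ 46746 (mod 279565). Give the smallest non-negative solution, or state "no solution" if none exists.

104891

First find gcd(33146, 279565):
279565 = 8·33146 + 14397
33146 = 2·14397 + 4352
14397 = 3·4352 + 1341
4352 = 3·1341 + 329
1341 = 4·329 + 25
329 = 13·25 + 4
25 = 6·4 + 1
4 = 4·1 + 0
gcd = 1, so a unique solution mod 279565 exists.
Back-substitute for the Bézout coefficients:
1 = 25 − 6·4
1 = −6·329 + 79·25
1 = 79·1341 − 322·329
1 = −322·4352 + 1045·1341
1 = 1045·14397 − 3457·4352
1 = −3457·33146 + 7959·14397
1 = 7959·279565 − 67129·33146
So 33146·(-67129) ≡ 1 (mod 279565), giving 33146⁻¹ ≡ 212436.
x ≡ 33146⁻¹·46746 ≡ 212436·46746 ≡ 104891 (mod 279565).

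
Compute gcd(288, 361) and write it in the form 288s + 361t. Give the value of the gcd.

1

Apply Euclid's algorithm to 361 and 288:
361 = 1*288 + 73
288 = 3*73 + 69
73 = 1*69 + 4
69 = 17*4 + 1
4 = 4*1 + 0
gcd(288, 361) = 1.
Back-substituting:
1 = 69 − 17·4
1 = −17·73 + 18·69
1 = 18·288 − 71·73
1 = −71·361 + 89·288
So 1 = (-71)·361 + (89)·288.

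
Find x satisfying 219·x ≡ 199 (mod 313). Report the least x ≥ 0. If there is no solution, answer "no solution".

First find gcd(219, 313):
313 = 1×219 + 94
219 = 2×94 + 31
94 = 3×31 + 1
31 = 31×1 + 0
gcd = 1, so a unique solution mod 313 exists.
Back-substitute for the Bézout coefficients:
1 = 94 − 3·31
1 = −3·219 + 7·94
1 = 7·313 − 10·219
So 219·(-10) ≡ 1 (mod 313), giving 219⁻¹ ≡ 303.
x ≡ 219⁻¹·199 ≡ 303·199 ≡ 201 (mod 313).

201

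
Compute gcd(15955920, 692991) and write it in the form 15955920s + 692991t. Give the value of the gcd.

9

Apply Euclid's algorithm to 15955920 and 692991:
15955920 = 23*692991 + 17127
692991 = 40*17127 + 7911
17127 = 2*7911 + 1305
7911 = 6*1305 + 81
1305 = 16*81 + 9
81 = 9*9 + 0
gcd(15955920, 692991) = 9.
Working backward:
9 = 1305 − 16·81
9 = −16·7911 + 97·1305
9 = 97·17127 − 210·7911
9 = −210·692991 + 8497·17127
9 = 8497·15955920 − 195641·692991
So 9 = (8497)·15955920 + (-195641)·692991.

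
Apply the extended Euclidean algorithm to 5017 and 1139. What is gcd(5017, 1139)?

1

Euclidean algorithm:
5017 = 4·1139 + 461
1139 = 2·461 + 217
461 = 2·217 + 27
217 = 8·27 + 1
27 = 27·1 + 0
gcd(5017, 1139) = 1.
Working backward:
1 = 217 − 8·27
1 = −8·461 + 17·217
1 = 17·1139 − 42·461
1 = −42·5017 + 185·1139
So 1 = (-42)·5017 + (185)·1139.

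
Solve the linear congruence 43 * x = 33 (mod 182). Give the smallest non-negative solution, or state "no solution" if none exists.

First find gcd(43, 182):
182 = 4×43 + 10
43 = 4×10 + 3
10 = 3×3 + 1
3 = 3×1 + 0
gcd = 1, so a unique solution mod 182 exists.
Back-substitute for the Bézout coefficients:
1 = 10 − 3·3
1 = −3·43 + 13·10
1 = 13·182 − 55·43
So 43·(-55) ≡ 1 (mod 182), giving 43⁻¹ ≡ 127.
x ≡ 43⁻¹·33 ≡ 127·33 ≡ 5 (mod 182).

5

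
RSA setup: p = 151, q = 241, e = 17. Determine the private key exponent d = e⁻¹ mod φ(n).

φ(n) = (p−1)(q−1) = 150·240 = 36000.
Need d with 17·d ≡ 1 (mod 36000). Apply the extended Euclidean algorithm:
36000 = 2117*17 + 11
17 = 1*11 + 6
11 = 1*6 + 5
6 = 1*5 + 1
5 = 5*1 + 0
Back-substitute:
1 = 6 − 5
1 = −11 + 2·6
1 = 2·17 − 3·11
1 = −3·36000 + 6353·17
So 17·6353 ≡ 1 (mod 36000), hence d = 6353.

6353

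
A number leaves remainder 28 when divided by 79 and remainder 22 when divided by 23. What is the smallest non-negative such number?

Write x = 28 + 79·k. Then 79·k ≡ 22 − 28 ≡ 17 (mod 23).
Need 79⁻¹ mod 23. Extended Euclid on (23, 10):
23 = 2*10 + 3
10 = 3*3 + 1
3 = 3*1 + 0
Back-substitute:
1 = 10 − 3·3
1 = −3·23 + 7·10
79⁻¹ ≡ 7 (mod 23), so k ≡ 7·17 ≡ 4 (mod 23).
x = 28 + 79·4 = 344.

344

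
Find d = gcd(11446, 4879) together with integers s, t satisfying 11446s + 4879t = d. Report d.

1

Euclidean algorithm:
11446 = 2×4879 + 1688
4879 = 2×1688 + 1503
1688 = 1×1503 + 185
1503 = 8×185 + 23
185 = 8×23 + 1
23 = 23×1 + 0
gcd(11446, 4879) = 1.
Back-substituting:
1 = 185 − 8·23
1 = −8·1503 + 65·185
1 = 65·1688 − 73·1503
1 = −73·4879 + 211·1688
1 = 211·11446 − 495·4879
So 1 = (211)·11446 + (-495)·4879.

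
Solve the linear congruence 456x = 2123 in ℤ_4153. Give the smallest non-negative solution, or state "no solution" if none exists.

2746

First find gcd(456, 4153):
4153 = 9·456 + 49
456 = 9·49 + 15
49 = 3·15 + 4
15 = 3·4 + 3
4 = 1·3 + 1
3 = 3·1 + 0
gcd = 1, so a unique solution mod 4153 exists.
Back-substitute for the Bézout coefficients:
1 = 4 − 3
1 = −15 + 4·4
1 = 4·49 − 13·15
1 = −13·456 + 121·49
1 = 121·4153 − 1102·456
So 456·(-1102) ≡ 1 (mod 4153), giving 456⁻¹ ≡ 3051.
x ≡ 456⁻¹·2123 ≡ 3051·2123 ≡ 2746 (mod 4153).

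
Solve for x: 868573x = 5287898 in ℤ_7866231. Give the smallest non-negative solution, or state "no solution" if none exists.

4369586

First find gcd(868573, 7866231):
7866231 = 9×868573 + 49074
868573 = 17×49074 + 34315
49074 = 1×34315 + 14759
34315 = 2×14759 + 4797
14759 = 3×4797 + 368
4797 = 13×368 + 13
368 = 28×13 + 4
13 = 3×4 + 1
4 = 4×1 + 0
gcd = 1, so a unique solution mod 7866231 exists.
Back-substitute for the Bézout coefficients:
1 = 13 − 3·4
1 = −3·368 + 85·13
1 = 85·4797 − 1108·368
1 = −1108·14759 + 3409·4797
1 = 3409·34315 − 7926·14759
1 = −7926·49074 + 11335·34315
1 = 11335·868573 − 200621·49074
1 = −200621·7866231 + 1816924·868573
So 868573·(1816924) ≡ 1 (mod 7866231), giving 868573⁻¹ ≡ 1816924.
x ≡ 868573⁻¹·5287898 ≡ 1816924·5287898 ≡ 4369586 (mod 7866231).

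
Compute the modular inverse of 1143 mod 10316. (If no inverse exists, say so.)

gcd(10316, 1143) by repeated division:
10316 = 9×1143 + 29
1143 = 39×29 + 12
29 = 2×12 + 5
12 = 2×5 + 2
5 = 2×2 + 1
2 = 2×1 + 0
gcd = 1, so the inverse exists. Back-substitute:
1 = 5 − 2·2
1 = −2·12 + 5·5
1 = 5·29 − 12·12
1 = −12·1143 + 473·29
1 = 473·10316 − 4269·1143
Thus 1143·(-4269) ≡ 1 (mod 10316); reducing, -4269 mod 10316 = 6047.

6047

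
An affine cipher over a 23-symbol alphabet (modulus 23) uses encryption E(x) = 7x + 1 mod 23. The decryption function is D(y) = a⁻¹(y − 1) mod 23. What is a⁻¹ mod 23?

gcd(23, 7) by repeated division:
23 = 3×7 + 2
7 = 3×2 + 1
2 = 2×1 + 0
Since gcd(7, 23) = 1, back-substitute to write 1 as a combination:
1 = 7 − 3·2
1 = −3·23 + 10·7
So 7·10 ≡ 1 (mod 23).

10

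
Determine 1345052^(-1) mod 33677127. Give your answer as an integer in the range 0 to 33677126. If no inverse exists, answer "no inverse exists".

gcd(33677127, 1345052) by repeated division:
33677127 = 25×1345052 + 50827
1345052 = 26×50827 + 23550
50827 = 2×23550 + 3727
23550 = 6×3727 + 1188
3727 = 3×1188 + 163
1188 = 7×163 + 47
163 = 3×47 + 22
47 = 2×22 + 3
22 = 7×3 + 1
3 = 3×1 + 0
gcd = 1, so the inverse exists. Back-substitute:
1 = 22 − 7·3
1 = −7·47 + 15·22
1 = 15·163 − 52·47
1 = −52·1188 + 379·163
1 = 379·3727 − 1189·1188
1 = −1189·23550 + 7513·3727
1 = 7513·50827 − 16215·23550
1 = −16215·1345052 + 429103·50827
1 = 429103·33677127 − 10743790·1345052
So 1345052·(-10743790) ≡ 1 (mod 33677127), and -10743790 ≡ 22933337 (mod 33677127).

22933337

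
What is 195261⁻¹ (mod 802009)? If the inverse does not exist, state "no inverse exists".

689196

Extended Euclidean algorithm:
802009 = 4*195261 + 20965
195261 = 9*20965 + 6576
20965 = 3*6576 + 1237
6576 = 5*1237 + 391
1237 = 3*391 + 64
391 = 6*64 + 7
64 = 9*7 + 1
7 = 7*1 + 0
Since gcd(195261, 802009) = 1, back-substitute to write 1 as a combination:
1 = 64 − 9·7
1 = −9·391 + 55·64
1 = 55·1237 − 174·391
1 = −174·6576 + 925·1237
1 = 925·20965 − 2949·6576
1 = −2949·195261 + 27466·20965
1 = 27466·802009 − 112813·195261
Hence 195261⁻¹ ≡ -112813 ≡ 689196 (mod 802009).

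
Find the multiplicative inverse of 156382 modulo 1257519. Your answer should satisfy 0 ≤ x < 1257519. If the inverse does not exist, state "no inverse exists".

745600

Run Euclid on (1257519, 156382):
1257519 = 8·156382 + 6463
156382 = 24·6463 + 1270
6463 = 5·1270 + 113
1270 = 11·113 + 27
113 = 4·27 + 5
27 = 5·5 + 2
5 = 2·2 + 1
2 = 2·1 + 0
Since gcd(156382, 1257519) = 1, back-substitute to write 1 as a combination:
1 = 5 − 2·2
1 = −2·27 + 11·5
1 = 11·113 − 46·27
1 = −46·1270 + 517·113
1 = 517·6463 − 2631·1270
1 = −2631·156382 + 63661·6463
1 = 63661·1257519 − 511919·156382
So 156382·(-511919) ≡ 1 (mod 1257519), and -511919 ≡ 745600 (mod 1257519).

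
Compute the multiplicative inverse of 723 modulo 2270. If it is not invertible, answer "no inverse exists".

427

Extended Euclidean algorithm:
2270 = 3·723 + 101
723 = 7·101 + 16
101 = 6·16 + 5
16 = 3·5 + 1
5 = 5·1 + 0
gcd = 1, so the inverse exists. Back-substitute:
1 = 16 − 3·5
1 = −3·101 + 19·16
1 = 19·723 − 136·101
1 = −136·2270 + 427·723
So 723·427 ≡ 1 (mod 2270).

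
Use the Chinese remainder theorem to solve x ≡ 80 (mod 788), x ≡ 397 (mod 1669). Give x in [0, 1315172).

305824

Write x = 80 + 788·k. Then 788·k ≡ 397 − 80 ≡ 317 (mod 1669).
Need 788⁻¹ mod 1669. Extended Euclid on (1669, 788):
1669 = 2*788 + 93
788 = 8*93 + 44
93 = 2*44 + 5
44 = 8*5 + 4
5 = 1*4 + 1
4 = 4*1 + 0
Back-substitute:
1 = 5 − 4
1 = −44 + 9·5
1 = 9·93 − 19·44
1 = −19·788 + 161·93
1 = 161·1669 − 341·788
788⁻¹ ≡ 1328 (mod 1669), so k ≡ 1328·317 ≡ 388 (mod 1669).
x = 80 + 788·388 = 305824.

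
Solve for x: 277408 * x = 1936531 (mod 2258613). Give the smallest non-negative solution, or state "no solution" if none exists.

723988

First find gcd(277408, 2258613):
2258613 = 8×277408 + 39349
277408 = 7×39349 + 1965
39349 = 20×1965 + 49
1965 = 40×49 + 5
49 = 9×5 + 4
5 = 1×4 + 1
4 = 4×1 + 0
gcd = 1, so a unique solution mod 2258613 exists.
Back-substitute for the Bézout coefficients:
1 = 5 − 4
1 = −49 + 10·5
1 = 10·1965 − 401·49
1 = −401·39349 + 8030·1965
1 = 8030·277408 − 56611·39349
1 = −56611·2258613 + 460918·277408
So 277408·(460918) ≡ 1 (mod 2258613), giving 277408⁻¹ ≡ 460918.
x ≡ 277408⁻¹·1936531 ≡ 460918·1936531 ≡ 723988 (mod 2258613).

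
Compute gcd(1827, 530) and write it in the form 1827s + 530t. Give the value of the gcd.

1

Repeated division:
1827 = 3×530 + 237
530 = 2×237 + 56
237 = 4×56 + 13
56 = 4×13 + 4
13 = 3×4 + 1
4 = 4×1 + 0
gcd(1827, 530) = 1.
Working backward:
1 = 13 − 3·4
1 = −3·56 + 13·13
1 = 13·237 − 55·56
1 = −55·530 + 123·237
1 = 123·1827 − 424·530
So 1 = (123)·1827 + (-424)·530.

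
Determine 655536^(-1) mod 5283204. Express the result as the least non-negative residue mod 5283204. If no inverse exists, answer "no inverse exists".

no inverse exists

Euclidean algorithm on 5283204, 655536:
5283204 = 8×655536 + 38916
655536 = 16×38916 + 32880
38916 = 1×32880 + 6036
32880 = 5×6036 + 2700
6036 = 2×2700 + 636
2700 = 4×636 + 156
636 = 4×156 + 12
156 = 13×12 + 0
gcd(655536, 5283204) = 12 ≠ 1, so 655536 has no multiplicative inverse modulo 5283204.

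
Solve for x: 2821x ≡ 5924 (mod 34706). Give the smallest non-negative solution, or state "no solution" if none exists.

gcd(2821, 34706):
34706 = 12·2821 + 854
2821 = 3·854 + 259
854 = 3·259 + 77
259 = 3·77 + 28
77 = 2·28 + 21
28 = 1·21 + 7
21 = 3·7 + 0
gcd = 7, but 7 ∤ 5924, so the congruence has no solution.

no solution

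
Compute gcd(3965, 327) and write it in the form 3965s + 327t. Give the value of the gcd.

Repeated division:
3965 = 12·327 + 41
327 = 7·41 + 40
41 = 1·40 + 1
40 = 40·1 + 0
gcd(3965, 327) = 1.
Working backward:
1 = 41 − 40
1 = −327 + 8·41
1 = 8·3965 − 97·327
So 1 = (8)·3965 + (-97)·327.

1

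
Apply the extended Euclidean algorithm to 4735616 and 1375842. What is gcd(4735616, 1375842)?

2

Apply Euclid's algorithm to 4735616 and 1375842:
4735616 = 3×1375842 + 608090
1375842 = 2×608090 + 159662
608090 = 3×159662 + 129104
159662 = 1×129104 + 30558
129104 = 4×30558 + 6872
30558 = 4×6872 + 3070
6872 = 2×3070 + 732
3070 = 4×732 + 142
732 = 5×142 + 22
142 = 6×22 + 10
22 = 2×10 + 2
10 = 5×2 + 0
gcd(4735616, 1375842) = 2.
Express as a combination:
2 = 22 − 2·10
2 = −2·142 + 13·22
2 = 13·732 − 67·142
2 = −67·3070 + 281·732
2 = 281·6872 − 629·3070
2 = −629·30558 + 2797·6872
2 = 2797·129104 − 11817·30558
2 = −11817·159662 + 14614·129104
2 = 14614·608090 − 55659·159662
2 = −55659·1375842 + 125932·608090
2 = 125932·4735616 − 433455·1375842
So 2 = (125932)·4735616 + (-433455)·1375842.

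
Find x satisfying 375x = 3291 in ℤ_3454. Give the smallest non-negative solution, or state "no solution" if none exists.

First find gcd(375, 3454):
3454 = 9·375 + 79
375 = 4·79 + 59
79 = 1·59 + 20
59 = 2·20 + 19
20 = 1·19 + 1
19 = 19·1 + 0
gcd = 1, so a unique solution mod 3454 exists.
Back-substitute for the Bézout coefficients:
1 = 20 − 19
1 = −59 + 3·20
1 = 3·79 − 4·59
1 = −4·375 + 19·79
1 = 19·3454 − 175·375
So 375·(-175) ≡ 1 (mod 3454), giving 375⁻¹ ≡ 3279.
x ≡ 375⁻¹·3291 ≡ 3279·3291 ≡ 893 (mod 3454).

893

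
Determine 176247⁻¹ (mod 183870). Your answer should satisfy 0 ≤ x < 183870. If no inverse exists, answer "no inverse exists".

no inverse exists

Euclidean algorithm on 183870, 176247:
183870 = 1*176247 + 7623
176247 = 23*7623 + 918
7623 = 8*918 + 279
918 = 3*279 + 81
279 = 3*81 + 36
81 = 2*36 + 9
36 = 4*9 + 0
gcd(176247, 183870) = 9 ≠ 1, so 176247 has no multiplicative inverse modulo 183870.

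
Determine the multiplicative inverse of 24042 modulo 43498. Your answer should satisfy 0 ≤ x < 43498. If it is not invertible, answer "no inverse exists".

no inverse exists

Euclidean algorithm on 43498, 24042:
43498 = 1·24042 + 19456
24042 = 1·19456 + 4586
19456 = 4·4586 + 1112
4586 = 4·1112 + 138
1112 = 8·138 + 8
138 = 17·8 + 2
8 = 4·2 + 0
gcd(24042, 43498) = 2 ≠ 1, so 24042 has no multiplicative inverse modulo 43498.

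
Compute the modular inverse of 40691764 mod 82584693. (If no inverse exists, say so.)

39813211

Extended Euclidean algorithm:
82584693 = 2*40691764 + 1201165
40691764 = 33*1201165 + 1053319
1201165 = 1*1053319 + 147846
1053319 = 7*147846 + 18397
147846 = 8*18397 + 670
18397 = 27*670 + 307
670 = 2*307 + 56
307 = 5*56 + 27
56 = 2*27 + 2
27 = 13*2 + 1
2 = 2*1 + 0
gcd = 1, so the inverse exists. Back-substitute:
1 = 27 − 13·2
1 = −13·56 + 27·27
1 = 27·307 − 148·56
1 = −148·670 + 323·307
1 = 323·18397 − 8869·670
1 = −8869·147846 + 71275·18397
1 = 71275·1053319 − 507794·147846
1 = −507794·1201165 + 579069·1053319
1 = 579069·40691764 − 19617071·1201165
1 = −19617071·82584693 + 39813211·40691764
So 40691764·39813211 ≡ 1 (mod 82584693).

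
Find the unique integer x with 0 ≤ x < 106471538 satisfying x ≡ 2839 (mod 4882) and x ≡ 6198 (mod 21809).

Write x = 2839 + 4882·k. Then 4882·k ≡ 6198 − 2839 ≡ 3359 (mod 21809).
Need 4882⁻¹ mod 21809. Extended Euclid on (21809, 4882):
21809 = 4·4882 + 2281
4882 = 2·2281 + 320
2281 = 7·320 + 41
320 = 7·41 + 33
41 = 1·33 + 8
33 = 4·8 + 1
8 = 8·1 + 0
Back-substitute:
1 = 33 − 4·8
1 = −4·41 + 5·33
1 = 5·320 − 39·41
1 = −39·2281 + 278·320
1 = 278·4882 − 595·2281
1 = −595·21809 + 2658·4882
4882⁻¹ ≡ 2658 (mod 21809), so k ≡ 2658·3359 ≡ 8341 (mod 21809).
x = 2839 + 4882·8341 = 40723601.

40723601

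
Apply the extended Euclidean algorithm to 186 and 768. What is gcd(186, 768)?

6

Apply Euclid's algorithm to 768 and 186:
768 = 4×186 + 24
186 = 7×24 + 18
24 = 1×18 + 6
18 = 3×6 + 0
gcd(186, 768) = 6.
Express as a combination:
6 = 24 − 18
6 = −186 + 8·24
6 = 8·768 − 33·186
So 6 = (8)·768 + (-33)·186.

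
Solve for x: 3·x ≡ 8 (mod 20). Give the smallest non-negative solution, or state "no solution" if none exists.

First find gcd(3, 20):
20 = 6·3 + 2
3 = 1·2 + 1
2 = 2·1 + 0
gcd = 1, so a unique solution mod 20 exists.
Back-substitute for the Bézout coefficients:
1 = 3 − 2
1 = −20 + 7·3
So 3·(7) ≡ 1 (mod 20), giving 3⁻¹ ≡ 7.
x ≡ 3⁻¹·8 ≡ 7·8 ≡ 16 (mod 20).

16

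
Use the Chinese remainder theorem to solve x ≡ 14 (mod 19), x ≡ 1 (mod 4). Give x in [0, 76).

33

Write x = 14 + 19·k. Then 19·k ≡ 1 − 14 ≡ 3 (mod 4).
Need 19⁻¹ mod 4. Extended Euclid on (4, 3):
4 = 1·3 + 1
3 = 3·1 + 0
Back-substitute:
1 = 4 − 3
19⁻¹ ≡ 3 (mod 4), so k ≡ 3·3 ≡ 1 (mod 4).
x = 14 + 19·1 = 33.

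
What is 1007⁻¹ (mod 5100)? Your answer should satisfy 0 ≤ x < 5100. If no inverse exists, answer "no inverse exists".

4943

Apply the Euclidean algorithm to 5100 and 1007:
5100 = 5·1007 + 65
1007 = 15·65 + 32
65 = 2·32 + 1
32 = 32·1 + 0
Since gcd(1007, 5100) = 1, back-substitute to write 1 as a combination:
1 = 65 − 2·32
1 = −2·1007 + 31·65
1 = 31·5100 − 157·1007
So 1007·(-157) ≡ 1 (mod 5100), and -157 ≡ 4943 (mod 5100).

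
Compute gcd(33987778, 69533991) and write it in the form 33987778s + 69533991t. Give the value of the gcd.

1

Apply Euclid's algorithm to 69533991 and 33987778:
69533991 = 2*33987778 + 1558435
33987778 = 21*1558435 + 1260643
1558435 = 1*1260643 + 297792
1260643 = 4*297792 + 69475
297792 = 4*69475 + 19892
69475 = 3*19892 + 9799
19892 = 2*9799 + 294
9799 = 33*294 + 97
294 = 3*97 + 3
97 = 32*3 + 1
3 = 3*1 + 0
gcd(33987778, 69533991) = 1.
Working backward:
1 = 97 − 32·3
1 = −32·294 + 97·97
1 = 97·9799 − 3233·294
1 = −3233·19892 + 6563·9799
1 = 6563·69475 − 22922·19892
1 = −22922·297792 + 98251·69475
1 = 98251·1260643 − 415926·297792
1 = −415926·1558435 + 514177·1260643
1 = 514177·33987778 − 11213643·1558435
1 = −11213643·69533991 + 22941463·33987778
So 1 = (-11213643)·69533991 + (22941463)·33987778.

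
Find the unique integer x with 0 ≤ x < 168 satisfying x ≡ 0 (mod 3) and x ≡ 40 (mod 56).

96

Write x = 0 + 3·k. Then 3·k ≡ 40 − 0 ≡ 40 (mod 56).
Need 3⁻¹ mod 56. Extended Euclid on (56, 3):
56 = 18×3 + 2
3 = 1×2 + 1
2 = 2×1 + 0
Back-substitute:
1 = 3 − 2
1 = −56 + 19·3
3⁻¹ ≡ 19 (mod 56), so k ≡ 19·40 ≡ 32 (mod 56).
x = 0 + 3·32 = 96.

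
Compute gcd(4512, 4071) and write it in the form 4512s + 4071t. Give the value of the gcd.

3

Euclidean algorithm:
4512 = 1·4071 + 441
4071 = 9·441 + 102
441 = 4·102 + 33
102 = 3·33 + 3
33 = 11·3 + 0
gcd(4512, 4071) = 3.
Working backward:
3 = 102 − 3·33
3 = −3·441 + 13·102
3 = 13·4071 − 120·441
3 = −120·4512 + 133·4071
So 3 = (-120)·4512 + (133)·4071.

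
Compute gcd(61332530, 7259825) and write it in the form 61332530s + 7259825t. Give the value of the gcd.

Repeated division:
61332530 = 8×7259825 + 3253930
7259825 = 2×3253930 + 751965
3253930 = 4×751965 + 246070
751965 = 3×246070 + 13755
246070 = 17×13755 + 12235
13755 = 1×12235 + 1520
12235 = 8×1520 + 75
1520 = 20×75 + 20
75 = 3×20 + 15
20 = 1×15 + 5
15 = 3×5 + 0
gcd(61332530, 7259825) = 5.
Back-substituting:
5 = 20 − 15
5 = −75 + 4·20
5 = 4·1520 − 81·75
5 = −81·12235 + 652·1520
5 = 652·13755 − 733·12235
5 = −733·246070 + 13113·13755
5 = 13113·751965 − 40072·246070
5 = −40072·3253930 + 173401·751965
5 = 173401·7259825 − 386874·3253930
5 = −386874·61332530 + 3268393·7259825
So 5 = (-386874)·61332530 + (3268393)·7259825.

5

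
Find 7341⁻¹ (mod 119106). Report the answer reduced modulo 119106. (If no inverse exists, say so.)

no inverse exists

Euclidean algorithm on 119106, 7341:
119106 = 16×7341 + 1650
7341 = 4×1650 + 741
1650 = 2×741 + 168
741 = 4×168 + 69
168 = 2×69 + 30
69 = 2×30 + 9
30 = 3×9 + 3
9 = 3×3 + 0
gcd(7341, 119106) = 3 ≠ 1, so 7341 has no multiplicative inverse modulo 119106.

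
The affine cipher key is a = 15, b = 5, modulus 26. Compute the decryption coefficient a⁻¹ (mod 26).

Run Euclid on (26, 15):
26 = 1×15 + 11
15 = 1×11 + 4
11 = 2×4 + 3
4 = 1×3 + 1
3 = 3×1 + 0
gcd = 1, so the inverse exists. Back-substitute:
1 = 4 − 3
1 = −11 + 3·4
1 = 3·15 − 4·11
1 = −4·26 + 7·15
So 15·7 ≡ 1 (mod 26).

7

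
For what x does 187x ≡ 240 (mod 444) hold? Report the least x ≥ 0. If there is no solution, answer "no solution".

First find gcd(187, 444):
444 = 2·187 + 70
187 = 2·70 + 47
70 = 1·47 + 23
47 = 2·23 + 1
23 = 23·1 + 0
gcd = 1, so a unique solution mod 444 exists.
Back-substitute for the Bézout coefficients:
1 = 47 − 2·23
1 = −2·70 + 3·47
1 = 3·187 − 8·70
1 = −8·444 + 19·187
So 187·(19) ≡ 1 (mod 444), giving 187⁻¹ ≡ 19.
x ≡ 187⁻¹·240 ≡ 19·240 ≡ 120 (mod 444).

120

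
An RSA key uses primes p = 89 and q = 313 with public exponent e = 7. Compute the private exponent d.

φ(n) = (p−1)(q−1) = 88·312 = 27456.
Need d with 7·d ≡ 1 (mod 27456). Apply the extended Euclidean algorithm:
27456 = 3922*7 + 2
7 = 3*2 + 1
2 = 2*1 + 0
Back-substitute:
1 = 7 − 3·2
1 = −3·27456 + 11767·7
So 7·11767 ≡ 1 (mod 27456), hence d = 11767.

11767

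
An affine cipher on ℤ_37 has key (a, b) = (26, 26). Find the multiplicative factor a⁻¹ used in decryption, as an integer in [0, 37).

Apply the Euclidean algorithm to 37 and 26:
37 = 1*26 + 11
26 = 2*11 + 4
11 = 2*4 + 3
4 = 1*3 + 1
3 = 3*1 + 0
Since gcd(26, 37) = 1, back-substitute to write 1 as a combination:
1 = 4 − 3
1 = −11 + 3·4
1 = 3·26 − 7·11
1 = −7·37 + 10·26
So 26·10 ≡ 1 (mod 37).

10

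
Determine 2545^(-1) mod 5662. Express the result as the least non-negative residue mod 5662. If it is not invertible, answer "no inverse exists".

gcd(5662, 2545) by repeated division:
5662 = 2*2545 + 572
2545 = 4*572 + 257
572 = 2*257 + 58
257 = 4*58 + 25
58 = 2*25 + 8
25 = 3*8 + 1
8 = 8*1 + 0
The gcd is 1. Working backward:
1 = 25 − 3·8
1 = −3·58 + 7·25
1 = 7·257 − 31·58
1 = −31·572 + 69·257
1 = 69·2545 − 307·572
1 = −307·5662 + 683·2545
So 2545·683 ≡ 1 (mod 5662).

683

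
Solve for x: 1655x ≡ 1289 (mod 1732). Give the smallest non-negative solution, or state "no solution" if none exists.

First find gcd(1655, 1732):
1732 = 1×1655 + 77
1655 = 21×77 + 38
77 = 2×38 + 1
38 = 38×1 + 0
gcd = 1, so a unique solution mod 1732 exists.
Back-substitute for the Bézout coefficients:
1 = 77 − 2·38
1 = −2·1655 + 43·77
1 = 43·1732 − 45·1655
So 1655·(-45) ≡ 1 (mod 1732), giving 1655⁻¹ ≡ 1687.
x ≡ 1655⁻¹·1289 ≡ 1687·1289 ≡ 883 (mod 1732).

883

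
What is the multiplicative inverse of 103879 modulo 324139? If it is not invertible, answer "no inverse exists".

244258

Run Euclid on (324139, 103879):
324139 = 3*103879 + 12502
103879 = 8*12502 + 3863
12502 = 3*3863 + 913
3863 = 4*913 + 211
913 = 4*211 + 69
211 = 3*69 + 4
69 = 17*4 + 1
4 = 4*1 + 0
The gcd is 1. Working backward:
1 = 69 − 17·4
1 = −17·211 + 52·69
1 = 52·913 − 225·211
1 = −225·3863 + 952·913
1 = 952·12502 − 3081·3863
1 = −3081·103879 + 25600·12502
1 = 25600·324139 − 79881·103879
Thus 103879·(-79881) ≡ 1 (mod 324139); reducing, -79881 mod 324139 = 244258.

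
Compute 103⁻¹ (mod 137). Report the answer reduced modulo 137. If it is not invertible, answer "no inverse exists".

Extended Euclidean algorithm:
137 = 1×103 + 34
103 = 3×34 + 1
34 = 34×1 + 0
Since gcd(103, 137) = 1, back-substitute to write 1 as a combination:
1 = 103 − 3·34
1 = −3·137 + 4·103
So 103·4 ≡ 1 (mod 137).

4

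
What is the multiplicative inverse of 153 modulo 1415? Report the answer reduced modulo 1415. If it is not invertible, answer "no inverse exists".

37

Run Euclid on (1415, 153):
1415 = 9·153 + 38
153 = 4·38 + 1
38 = 38·1 + 0
Since gcd(153, 1415) = 1, back-substitute to write 1 as a combination:
1 = 153 − 4·38
1 = −4·1415 + 37·153
So 153·37 ≡ 1 (mod 1415).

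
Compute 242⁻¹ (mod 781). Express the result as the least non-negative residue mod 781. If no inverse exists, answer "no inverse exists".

no inverse exists

Euclidean algorithm on 781, 242:
781 = 3*242 + 55
242 = 4*55 + 22
55 = 2*22 + 11
22 = 2*11 + 0
gcd(242, 781) = 11 ≠ 1, so 242 has no multiplicative inverse modulo 781.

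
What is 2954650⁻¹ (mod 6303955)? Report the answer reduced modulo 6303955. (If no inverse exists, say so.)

Compute gcd(2954650, 6303955):
6303955 = 2·2954650 + 394655
2954650 = 7·394655 + 192065
394655 = 2·192065 + 10525
192065 = 18·10525 + 2615
10525 = 4·2615 + 65
2615 = 40·65 + 15
65 = 4·15 + 5
15 = 3·5 + 0
The gcd is 5, not 1, hence no inverse exists.

no inverse exists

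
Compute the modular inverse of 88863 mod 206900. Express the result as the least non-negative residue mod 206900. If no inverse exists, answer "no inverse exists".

Extended Euclidean algorithm:
206900 = 2×88863 + 29174
88863 = 3×29174 + 1341
29174 = 21×1341 + 1013
1341 = 1×1013 + 328
1013 = 3×328 + 29
328 = 11×29 + 9
29 = 3×9 + 2
9 = 4×2 + 1
2 = 2×1 + 0
The gcd is 1. Working backward:
1 = 9 − 4·2
1 = −4·29 + 13·9
1 = 13·328 − 147·29
1 = −147·1013 + 454·328
1 = 454·1341 − 601·1013
1 = −601·29174 + 13075·1341
1 = 13075·88863 − 39826·29174
1 = −39826·206900 + 92727·88863
So 88863·92727 ≡ 1 (mod 206900).

92727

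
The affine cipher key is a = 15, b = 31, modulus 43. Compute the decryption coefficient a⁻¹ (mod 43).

23

Run Euclid on (43, 15):
43 = 2*15 + 13
15 = 1*13 + 2
13 = 6*2 + 1
2 = 2*1 + 0
gcd = 1, so the inverse exists. Back-substitute:
1 = 13 − 6·2
1 = −6·15 + 7·13
1 = 7·43 − 20·15
So 15·(-20) ≡ 1 (mod 43), and -20 ≡ 23 (mod 43).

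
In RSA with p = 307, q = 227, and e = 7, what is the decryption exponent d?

φ(n) = (p−1)(q−1) = 306·226 = 69156.
Need d with 7·d ≡ 1 (mod 69156). Apply the extended Euclidean algorithm:
69156 = 9879×7 + 3
7 = 2×3 + 1
3 = 3×1 + 0
Back-substitute:
1 = 7 − 2·3
1 = −2·69156 + 19759·7
So 7·19759 ≡ 1 (mod 69156), hence d = 19759.

19759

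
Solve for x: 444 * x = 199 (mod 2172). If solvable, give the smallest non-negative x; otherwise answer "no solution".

gcd(444, 2172):
2172 = 4*444 + 396
444 = 1*396 + 48
396 = 8*48 + 12
48 = 4*12 + 0
gcd = 12, but 12 ∤ 199, so the congruence has no solution.

no solution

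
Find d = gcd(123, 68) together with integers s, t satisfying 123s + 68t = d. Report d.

Euclidean algorithm:
123 = 1·68 + 55
68 = 1·55 + 13
55 = 4·13 + 3
13 = 4·3 + 1
3 = 3·1 + 0
gcd(123, 68) = 1.
Working backward:
1 = 13 − 4·3
1 = −4·55 + 17·13
1 = 17·68 − 21·55
1 = −21·123 + 38·68
So 1 = (-21)·123 + (38)·68.

1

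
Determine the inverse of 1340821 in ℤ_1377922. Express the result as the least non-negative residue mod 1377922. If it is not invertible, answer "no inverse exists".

Run Euclid on (1377922, 1340821):
1377922 = 1*1340821 + 37101
1340821 = 36*37101 + 5185
37101 = 7*5185 + 806
5185 = 6*806 + 349
806 = 2*349 + 108
349 = 3*108 + 25
108 = 4*25 + 8
25 = 3*8 + 1
8 = 8*1 + 0
gcd = 1, so the inverse exists. Back-substitute:
1 = 25 − 3·8
1 = −3·108 + 13·25
1 = 13·349 − 42·108
1 = −42·806 + 97·349
1 = 97·5185 − 624·806
1 = −624·37101 + 4465·5185
1 = 4465·1340821 − 161364·37101
1 = −161364·1377922 + 165829·1340821
So 1340821·165829 ≡ 1 (mod 1377922).

165829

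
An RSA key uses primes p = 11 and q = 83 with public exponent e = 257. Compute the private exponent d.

φ(n) = (p−1)(q−1) = 10·82 = 820.
Need d with 257·d ≡ 1 (mod 820). Apply the extended Euclidean algorithm:
820 = 3·257 + 49
257 = 5·49 + 12
49 = 4·12 + 1
12 = 12·1 + 0
Back-substitute:
1 = 49 − 4·12
1 = −4·257 + 21·49
1 = 21·820 − 67·257
So 257·(-67) ≡ 1 (mod 820), hence d ≡ -67 ≡ 753 (mod 820).

753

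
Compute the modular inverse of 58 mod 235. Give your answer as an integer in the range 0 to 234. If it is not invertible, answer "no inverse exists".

77

Apply the Euclidean algorithm to 235 and 58:
235 = 4*58 + 3
58 = 19*3 + 1
3 = 3*1 + 0
gcd = 1, so the inverse exists. Back-substitute:
1 = 58 − 19·3
1 = −19·235 + 77·58
So 58·77 ≡ 1 (mod 235).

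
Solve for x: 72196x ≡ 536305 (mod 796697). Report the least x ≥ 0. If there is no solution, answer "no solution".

190817

First find gcd(72196, 796697):
796697 = 11×72196 + 2541
72196 = 28×2541 + 1048
2541 = 2×1048 + 445
1048 = 2×445 + 158
445 = 2×158 + 129
158 = 1×129 + 29
129 = 4×29 + 13
29 = 2×13 + 3
13 = 4×3 + 1
3 = 3×1 + 0
gcd = 1, so a unique solution mod 796697 exists.
Back-substitute for the Bézout coefficients:
1 = 13 − 4·3
1 = −4·29 + 9·13
1 = 9·129 − 40·29
1 = −40·158 + 49·129
1 = 49·445 − 138·158
1 = −138·1048 + 325·445
1 = 325·2541 − 788·1048
1 = −788·72196 + 22389·2541
1 = 22389·796697 − 247067·72196
So 72196·(-247067) ≡ 1 (mod 796697), giving 72196⁻¹ ≡ 549630.
x ≡ 72196⁻¹·536305 ≡ 549630·536305 ≡ 190817 (mod 796697).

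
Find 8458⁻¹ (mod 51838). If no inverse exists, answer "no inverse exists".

no inverse exists

Compute gcd(8458, 51838):
51838 = 6*8458 + 1090
8458 = 7*1090 + 828
1090 = 1*828 + 262
828 = 3*262 + 42
262 = 6*42 + 10
42 = 4*10 + 2
10 = 5*2 + 0
The gcd is 2, not 1, hence no inverse exists.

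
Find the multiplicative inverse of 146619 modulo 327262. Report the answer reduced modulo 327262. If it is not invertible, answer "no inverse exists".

59587

Run Euclid on (327262, 146619):
327262 = 2·146619 + 34024
146619 = 4·34024 + 10523
34024 = 3·10523 + 2455
10523 = 4·2455 + 703
2455 = 3·703 + 346
703 = 2·346 + 11
346 = 31·11 + 5
11 = 2·5 + 1
5 = 5·1 + 0
gcd = 1, so the inverse exists. Back-substitute:
1 = 11 − 2·5
1 = −2·346 + 63·11
1 = 63·703 − 128·346
1 = −128·2455 + 447·703
1 = 447·10523 − 1916·2455
1 = −1916·34024 + 6195·10523
1 = 6195·146619 − 26696·34024
1 = −26696·327262 + 59587·146619
So 146619·59587 ≡ 1 (mod 327262).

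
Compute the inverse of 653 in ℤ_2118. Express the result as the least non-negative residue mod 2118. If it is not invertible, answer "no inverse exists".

1745

Run Euclid on (2118, 653):
2118 = 3·653 + 159
653 = 4·159 + 17
159 = 9·17 + 6
17 = 2·6 + 5
6 = 1·5 + 1
5 = 5·1 + 0
gcd = 1, so the inverse exists. Back-substitute:
1 = 6 − 5
1 = −17 + 3·6
1 = 3·159 − 28·17
1 = −28·653 + 115·159
1 = 115·2118 − 373·653
Thus 653·(-373) ≡ 1 (mod 2118); reducing, -373 mod 2118 = 1745.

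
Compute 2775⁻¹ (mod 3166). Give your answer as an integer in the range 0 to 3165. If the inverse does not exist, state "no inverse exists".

Extended Euclidean algorithm:
3166 = 1*2775 + 391
2775 = 7*391 + 38
391 = 10*38 + 11
38 = 3*11 + 5
11 = 2*5 + 1
5 = 5*1 + 0
Since gcd(2775, 3166) = 1, back-substitute to write 1 as a combination:
1 = 11 − 2·5
1 = −2·38 + 7·11
1 = 7·391 − 72·38
1 = −72·2775 + 511·391
1 = 511·3166 − 583·2775
So 2775·(-583) ≡ 1 (mod 3166), and -583 ≡ 2583 (mod 3166).

2583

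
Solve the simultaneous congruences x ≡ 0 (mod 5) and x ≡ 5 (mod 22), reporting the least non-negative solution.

Write x = 0 + 5·k. Then 5·k ≡ 5 − 0 ≡ 5 (mod 22).
Need 5⁻¹ mod 22. Extended Euclid on (22, 5):
22 = 4·5 + 2
5 = 2·2 + 1
2 = 2·1 + 0
Back-substitute:
1 = 5 − 2·2
1 = −2·22 + 9·5
5⁻¹ ≡ 9 (mod 22), so k ≡ 9·5 ≡ 1 (mod 22).
x = 0 + 5·1 = 5.

5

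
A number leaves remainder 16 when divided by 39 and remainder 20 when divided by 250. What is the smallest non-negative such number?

7270

Write x = 16 + 39·k. Then 39·k ≡ 20 − 16 ≡ 4 (mod 250).
Need 39⁻¹ mod 250. Extended Euclid on (250, 39):
250 = 6*39 + 16
39 = 2*16 + 7
16 = 2*7 + 2
7 = 3*2 + 1
2 = 2*1 + 0
Back-substitute:
1 = 7 − 3·2
1 = −3·16 + 7·7
1 = 7·39 − 17·16
1 = −17·250 + 109·39
39⁻¹ ≡ 109 (mod 250), so k ≡ 109·4 ≡ 186 (mod 250).
x = 16 + 39·186 = 7270.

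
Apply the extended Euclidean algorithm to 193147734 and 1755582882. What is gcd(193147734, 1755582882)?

Apply Euclid's algorithm to 1755582882 and 193147734:
1755582882 = 9*193147734 + 17253276
193147734 = 11*17253276 + 3361698
17253276 = 5*3361698 + 444786
3361698 = 7*444786 + 248196
444786 = 1*248196 + 196590
248196 = 1*196590 + 51606
196590 = 3*51606 + 41772
51606 = 1*41772 + 9834
41772 = 4*9834 + 2436
9834 = 4*2436 + 90
2436 = 27*90 + 6
90 = 15*6 + 0
gcd(193147734, 1755582882) = 6.
Back-substituting:
6 = 2436 − 27·90
6 = −27·9834 + 109·2436
6 = 109·41772 − 463·9834
6 = −463·51606 + 572·41772
6 = 572·196590 − 2179·51606
6 = −2179·248196 + 2751·196590
6 = 2751·444786 − 4930·248196
6 = −4930·3361698 + 37261·444786
6 = 37261·17253276 − 191235·3361698
6 = −191235·193147734 + 2140846·17253276
6 = 2140846·1755582882 − 19458849·193147734
So 6 = (2140846)·1755582882 + (-19458849)·193147734.

6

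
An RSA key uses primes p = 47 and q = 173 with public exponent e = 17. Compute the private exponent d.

φ(n) = (p−1)(q−1) = 46·172 = 7912.
Need d with 17·d ≡ 1 (mod 7912). Apply the extended Euclidean algorithm:
7912 = 465*17 + 7
17 = 2*7 + 3
7 = 2*3 + 1
3 = 3*1 + 0
Back-substitute:
1 = 7 − 2·3
1 = −2·17 + 5·7
1 = 5·7912 − 2327·17
So 17·(-2327) ≡ 1 (mod 7912), hence d ≡ -2327 ≡ 5585 (mod 7912).

5585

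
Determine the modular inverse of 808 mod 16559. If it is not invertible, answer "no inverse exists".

Apply the Euclidean algorithm to 16559 and 808:
16559 = 20·808 + 399
808 = 2·399 + 10
399 = 39·10 + 9
10 = 1·9 + 1
9 = 9·1 + 0
The gcd is 1. Working backward:
1 = 10 − 9
1 = −399 + 40·10
1 = 40·808 − 81·399
1 = −81·16559 + 1660·808
So 808·1660 ≡ 1 (mod 16559).

1660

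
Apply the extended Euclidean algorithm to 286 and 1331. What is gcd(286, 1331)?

Repeated division:
1331 = 4×286 + 187
286 = 1×187 + 99
187 = 1×99 + 88
99 = 1×88 + 11
88 = 8×11 + 0
gcd(286, 1331) = 11.
Express as a combination:
11 = 99 − 88
11 = −187 + 2·99
11 = 2·286 − 3·187
11 = −3·1331 + 14·286
So 11 = (-3)·1331 + (14)·286.

11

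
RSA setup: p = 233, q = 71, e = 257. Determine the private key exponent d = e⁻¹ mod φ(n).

14913

φ(n) = (p−1)(q−1) = 232·70 = 16240.
Need d with 257·d ≡ 1 (mod 16240). Apply the extended Euclidean algorithm:
16240 = 63·257 + 49
257 = 5·49 + 12
49 = 4·12 + 1
12 = 12·1 + 0
Back-substitute:
1 = 49 − 4·12
1 = −4·257 + 21·49
1 = 21·16240 − 1327·257
So 257·(-1327) ≡ 1 (mod 16240), hence d ≡ -1327 ≡ 14913 (mod 16240).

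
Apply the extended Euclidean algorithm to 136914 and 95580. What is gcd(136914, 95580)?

6

Repeated division:
136914 = 1*95580 + 41334
95580 = 2*41334 + 12912
41334 = 3*12912 + 2598
12912 = 4*2598 + 2520
2598 = 1*2520 + 78
2520 = 32*78 + 24
78 = 3*24 + 6
24 = 4*6 + 0
gcd(136914, 95580) = 6.
Working backward:
6 = 78 − 3·24
6 = −3·2520 + 97·78
6 = 97·2598 − 100·2520
6 = −100·12912 + 497·2598
6 = 497·41334 − 1591·12912
6 = −1591·95580 + 3679·41334
6 = 3679·136914 − 5270·95580
So 6 = (3679)·136914 + (-5270)·95580.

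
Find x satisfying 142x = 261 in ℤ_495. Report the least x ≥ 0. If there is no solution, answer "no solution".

First find gcd(142, 495):
495 = 3×142 + 69
142 = 2×69 + 4
69 = 17×4 + 1
4 = 4×1 + 0
gcd = 1, so a unique solution mod 495 exists.
Back-substitute for the Bézout coefficients:
1 = 69 − 17·4
1 = −17·142 + 35·69
1 = 35·495 − 122·142
So 142·(-122) ≡ 1 (mod 495), giving 142⁻¹ ≡ 373.
x ≡ 142⁻¹·261 ≡ 373·261 ≡ 333 (mod 495).

333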